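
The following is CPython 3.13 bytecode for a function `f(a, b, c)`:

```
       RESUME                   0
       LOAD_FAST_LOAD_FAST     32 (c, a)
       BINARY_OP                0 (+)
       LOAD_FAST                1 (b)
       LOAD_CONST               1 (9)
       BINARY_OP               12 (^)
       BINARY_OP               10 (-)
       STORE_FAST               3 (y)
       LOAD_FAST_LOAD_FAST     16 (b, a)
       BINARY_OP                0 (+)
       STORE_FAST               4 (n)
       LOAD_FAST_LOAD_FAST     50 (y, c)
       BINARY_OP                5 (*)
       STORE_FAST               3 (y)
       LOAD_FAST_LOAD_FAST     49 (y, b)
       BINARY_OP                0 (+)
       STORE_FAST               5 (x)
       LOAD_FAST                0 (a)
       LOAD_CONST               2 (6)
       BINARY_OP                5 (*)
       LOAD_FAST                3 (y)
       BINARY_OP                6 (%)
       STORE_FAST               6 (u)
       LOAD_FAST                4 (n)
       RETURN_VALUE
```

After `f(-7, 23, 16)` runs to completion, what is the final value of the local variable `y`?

-336

LOAD_FAST_LOAD_FAST c,a → push 16,-7. Stack: [16, -7]
BINARY_OP + → 16 + -7 = 9. Stack: [9]
LOAD_FAST b → push 23. Stack: [9, 23]
LOAD_CONST → push 9. Stack: [9, 23, 9]
BINARY_OP ^ → 23 ^ 9 = 30. Stack: [9, 30]
BINARY_OP - → 9 - 30 = -21. Stack: [-21]
STORE_FAST y → y=-21. Stack: []
LOAD_FAST_LOAD_FAST b,a → push 23,-7. Stack: [23, -7]
BINARY_OP + → 23 + -7 = 16. Stack: [16]
STORE_FAST n → n=16. Stack: []
LOAD_FAST_LOAD_FAST y,c → push -21,16. Stack: [-21, 16]
BINARY_OP * → -21 * 16 = -336. Stack: [-336]
STORE_FAST y → y=-336. Stack: []
LOAD_FAST_LOAD_FAST y,b → push -336,23. Stack: [-336, 23]
BINARY_OP + → -336 + 23 = -313. Stack: [-313]
STORE_FAST x → x=-313. Stack: []
LOAD_FAST a → push -7. Stack: [-7]
LOAD_CONST → push 6. Stack: [-7, 6]
BINARY_OP * → -7 * 6 = -42. Stack: [-42]
LOAD_FAST y → push -336. Stack: [-42, -336]
BINARY_OP % → -42 % -336 = -42. Stack: [-42]
STORE_FAST u → u=-42. Stack: []
LOAD_FAST n → push 16. Stack: [16]
RETURN_VALUE → return 16.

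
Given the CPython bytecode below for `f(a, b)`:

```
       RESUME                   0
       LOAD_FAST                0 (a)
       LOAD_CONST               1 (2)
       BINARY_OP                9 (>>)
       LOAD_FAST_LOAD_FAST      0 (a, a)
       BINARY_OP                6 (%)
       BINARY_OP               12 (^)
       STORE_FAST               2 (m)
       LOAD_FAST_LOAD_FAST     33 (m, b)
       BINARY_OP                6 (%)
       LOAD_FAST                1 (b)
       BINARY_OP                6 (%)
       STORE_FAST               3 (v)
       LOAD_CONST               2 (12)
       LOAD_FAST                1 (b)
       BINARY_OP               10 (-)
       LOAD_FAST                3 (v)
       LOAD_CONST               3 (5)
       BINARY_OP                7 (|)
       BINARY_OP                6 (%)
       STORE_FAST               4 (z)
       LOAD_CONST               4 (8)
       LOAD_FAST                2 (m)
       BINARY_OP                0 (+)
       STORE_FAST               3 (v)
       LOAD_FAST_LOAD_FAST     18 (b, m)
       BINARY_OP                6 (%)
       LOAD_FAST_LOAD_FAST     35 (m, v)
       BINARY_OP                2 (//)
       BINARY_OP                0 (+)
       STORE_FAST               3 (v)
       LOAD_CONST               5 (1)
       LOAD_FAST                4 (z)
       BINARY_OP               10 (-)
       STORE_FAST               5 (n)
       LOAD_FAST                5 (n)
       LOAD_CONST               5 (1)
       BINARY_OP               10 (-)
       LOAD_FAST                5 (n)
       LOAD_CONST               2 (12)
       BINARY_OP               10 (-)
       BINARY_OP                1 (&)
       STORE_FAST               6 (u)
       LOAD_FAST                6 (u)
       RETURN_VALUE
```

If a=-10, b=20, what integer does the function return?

LOAD_FAST a → push -10. Stack: [-10]
LOAD_CONST → push 2. Stack: [-10, 2]
BINARY_OP >> → -10 >> 2 = -3. Stack: [-3]
LOAD_FAST_LOAD_FAST a,a → push -10,-10. Stack: [-3, -10, -10]
BINARY_OP % → -10 % -10 = 0. Stack: [-3, 0]
BINARY_OP ^ → -3 ^ 0 = -3. Stack: [-3]
STORE_FAST m → m=-3. Stack: []
LOAD_FAST_LOAD_FAST m,b → push -3,20. Stack: [-3, 20]
BINARY_OP % → -3 % 20 = 17. Stack: [17]
LOAD_FAST b → push 20. Stack: [17, 20]
BINARY_OP % → 17 % 20 = 17. Stack: [17]
STORE_FAST v → v=17. Stack: []
LOAD_CONST → push 12. Stack: [12]
LOAD_FAST b → push 20. Stack: [12, 20]
BINARY_OP - → 12 - 20 = -8. Stack: [-8]
LOAD_FAST v → push 17. Stack: [-8, 17]
LOAD_CONST → push 5. Stack: [-8, 17, 5]
BINARY_OP | → 17 | 5 = 21. Stack: [-8, 21]
BINARY_OP % → -8 % 21 = 13. Stack: [13]
STORE_FAST z → z=13. Stack: []
LOAD_CONST → push 8. Stack: [8]
LOAD_FAST m → push -3. Stack: [8, -3]
BINARY_OP + → 8 + -3 = 5. Stack: [5]
STORE_FAST v → v=5. Stack: []
LOAD_FAST_LOAD_FAST b,m → push 20,-3. Stack: [20, -3]
BINARY_OP % → 20 % -3 = -1. Stack: [-1]
LOAD_FAST_LOAD_FAST m,v → push -3,5. Stack: [-1, -3, 5]
BINARY_OP // → -3 // 5 = -1. Stack: [-1, -1]
BINARY_OP + → -1 + -1 = -2. Stack: [-2]
STORE_FAST v → v=-2. Stack: []
LOAD_CONST → push 1. Stack: [1]
LOAD_FAST z → push 13. Stack: [1, 13]
BINARY_OP - → 1 - 13 = -12. Stack: [-12]
STORE_FAST n → n=-12. Stack: []
LOAD_FAST n → push -12. Stack: [-12]
LOAD_CONST → push 1. Stack: [-12, 1]
BINARY_OP - → -12 - 1 = -13. Stack: [-13]
LOAD_FAST n → push -12. Stack: [-13, -12]
LOAD_CONST → push 12. Stack: [-13, -12, 12]
BINARY_OP - → -12 - 12 = -24. Stack: [-13, -24]
BINARY_OP & → -13 & -24 = -32. Stack: [-32]
STORE_FAST u → u=-32. Stack: []
LOAD_FAST u → push -32. Stack: [-32]
RETURN_VALUE → return -32.

-32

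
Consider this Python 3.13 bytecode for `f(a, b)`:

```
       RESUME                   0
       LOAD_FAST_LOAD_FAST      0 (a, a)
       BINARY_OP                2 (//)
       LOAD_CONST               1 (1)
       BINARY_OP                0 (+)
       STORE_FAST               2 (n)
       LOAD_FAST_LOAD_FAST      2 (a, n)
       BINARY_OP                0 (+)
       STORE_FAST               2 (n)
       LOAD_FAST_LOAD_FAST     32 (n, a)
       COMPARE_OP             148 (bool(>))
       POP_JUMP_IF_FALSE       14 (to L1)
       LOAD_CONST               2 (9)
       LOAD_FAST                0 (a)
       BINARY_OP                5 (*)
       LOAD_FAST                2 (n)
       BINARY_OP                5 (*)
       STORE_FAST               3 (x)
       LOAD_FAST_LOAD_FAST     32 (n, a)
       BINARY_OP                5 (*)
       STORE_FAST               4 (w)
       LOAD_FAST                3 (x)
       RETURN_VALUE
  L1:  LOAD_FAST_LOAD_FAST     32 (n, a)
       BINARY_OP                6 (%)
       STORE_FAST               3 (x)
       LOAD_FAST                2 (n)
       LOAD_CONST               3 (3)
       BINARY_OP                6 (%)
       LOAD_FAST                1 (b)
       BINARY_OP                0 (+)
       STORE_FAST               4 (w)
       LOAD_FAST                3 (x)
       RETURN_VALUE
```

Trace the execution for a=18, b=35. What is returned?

3240

LOAD_FAST_LOAD_FAST a,a → push 18,18. Stack: [18, 18]
BINARY_OP // → 18 // 18 = 1. Stack: [1]
LOAD_CONST → push 1. Stack: [1, 1]
BINARY_OP + → 1 + 1 = 2. Stack: [2]
STORE_FAST n → n=2. Stack: []
LOAD_FAST_LOAD_FAST a,n → push 18,2. Stack: [18, 2]
BINARY_OP + → 18 + 2 = 20. Stack: [20]
STORE_FAST n → n=20. Stack: []
LOAD_FAST_LOAD_FAST n,a → push 20,18. Stack: [20, 18]
COMPARE_OP bool(>) → 20 vs 18 = True. Stack: [True]
POP_JUMP_IF_FALSE → pop True; no jump. Stack: []
LOAD_CONST → push 9. Stack: [9]
LOAD_FAST a → push 18. Stack: [9, 18]
BINARY_OP * → 9 * 18 = 162. Stack: [162]
LOAD_FAST n → push 20. Stack: [162, 20]
BINARY_OP * → 162 * 20 = 3240. Stack: [3240]
STORE_FAST x → x=3240. Stack: []
LOAD_FAST_LOAD_FAST n,a → push 20,18. Stack: [20, 18]
BINARY_OP * → 20 * 18 = 360. Stack: [360]
STORE_FAST w → w=360. Stack: []
LOAD_FAST x → push 3240. Stack: [3240]
RETURN_VALUE → return 3240.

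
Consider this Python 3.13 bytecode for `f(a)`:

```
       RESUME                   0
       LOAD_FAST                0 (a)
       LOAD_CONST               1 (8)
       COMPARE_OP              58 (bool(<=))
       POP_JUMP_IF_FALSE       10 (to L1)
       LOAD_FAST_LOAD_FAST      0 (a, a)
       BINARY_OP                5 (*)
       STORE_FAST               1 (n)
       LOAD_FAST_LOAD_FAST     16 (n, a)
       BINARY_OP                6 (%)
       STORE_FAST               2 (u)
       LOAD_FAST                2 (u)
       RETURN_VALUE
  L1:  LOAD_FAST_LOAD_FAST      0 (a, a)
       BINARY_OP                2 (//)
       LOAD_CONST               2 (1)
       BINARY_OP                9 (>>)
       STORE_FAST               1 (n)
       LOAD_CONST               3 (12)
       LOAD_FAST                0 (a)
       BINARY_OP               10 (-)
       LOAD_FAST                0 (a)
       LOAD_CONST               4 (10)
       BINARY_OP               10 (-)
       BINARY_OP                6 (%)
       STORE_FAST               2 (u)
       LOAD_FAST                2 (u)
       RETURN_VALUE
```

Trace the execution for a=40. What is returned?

LOAD_FAST a → push 40. Stack: [40]
LOAD_CONST → push 8. Stack: [40, 8]
COMPARE_OP bool(<=) → 40 vs 8 = False. Stack: [False]
POP_JUMP_IF_FALSE → pop False; jump. Stack: []
LOAD_FAST_LOAD_FAST a,a → push 40,40. Stack: [40, 40]
BINARY_OP // → 40 // 40 = 1. Stack: [1]
LOAD_CONST → push 1. Stack: [1, 1]
BINARY_OP >> → 1 >> 1 = 0. Stack: [0]
STORE_FAST n → n=0. Stack: []
LOAD_CONST → push 12. Stack: [12]
LOAD_FAST a → push 40. Stack: [12, 40]
BINARY_OP - → 12 - 40 = -28. Stack: [-28]
LOAD_FAST a → push 40. Stack: [-28, 40]
LOAD_CONST → push 10. Stack: [-28, 40, 10]
BINARY_OP - → 40 - 10 = 30. Stack: [-28, 30]
BINARY_OP % → -28 % 30 = 2. Stack: [2]
STORE_FAST u → u=2. Stack: []
LOAD_FAST u → push 2. Stack: [2]
RETURN_VALUE → return 2.

2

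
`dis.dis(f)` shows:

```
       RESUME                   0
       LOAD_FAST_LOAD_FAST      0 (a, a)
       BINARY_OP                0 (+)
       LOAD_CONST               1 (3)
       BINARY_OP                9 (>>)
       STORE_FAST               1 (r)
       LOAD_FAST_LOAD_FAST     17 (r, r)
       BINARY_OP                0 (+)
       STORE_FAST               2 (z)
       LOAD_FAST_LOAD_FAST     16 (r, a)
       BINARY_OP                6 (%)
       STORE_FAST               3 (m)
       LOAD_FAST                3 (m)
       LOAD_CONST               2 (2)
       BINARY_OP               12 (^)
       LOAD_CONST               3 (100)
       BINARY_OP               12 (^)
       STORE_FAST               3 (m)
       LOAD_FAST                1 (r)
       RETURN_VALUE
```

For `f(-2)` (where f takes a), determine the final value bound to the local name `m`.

LOAD_FAST_LOAD_FAST a,a → push -2,-2. Stack: [-2, -2]
BINARY_OP + → -2 + -2 = -4. Stack: [-4]
LOAD_CONST → push 3. Stack: [-4, 3]
BINARY_OP >> → -4 >> 3 = -1. Stack: [-1]
STORE_FAST r → r=-1. Stack: []
LOAD_FAST_LOAD_FAST r,r → push -1,-1. Stack: [-1, -1]
BINARY_OP + → -1 + -1 = -2. Stack: [-2]
STORE_FAST z → z=-2. Stack: []
LOAD_FAST_LOAD_FAST r,a → push -1,-2. Stack: [-1, -2]
BINARY_OP % → -1 % -2 = -1. Stack: [-1]
STORE_FAST m → m=-1. Stack: []
LOAD_FAST m → push -1. Stack: [-1]
LOAD_CONST → push 2. Stack: [-1, 2]
BINARY_OP ^ → -1 ^ 2 = -3. Stack: [-3]
LOAD_CONST → push 100. Stack: [-3, 100]
BINARY_OP ^ → -3 ^ 100 = -103. Stack: [-103]
STORE_FAST m → m=-103. Stack: []
LOAD_FAST r → push -1. Stack: [-1]
RETURN_VALUE → return -1.

-103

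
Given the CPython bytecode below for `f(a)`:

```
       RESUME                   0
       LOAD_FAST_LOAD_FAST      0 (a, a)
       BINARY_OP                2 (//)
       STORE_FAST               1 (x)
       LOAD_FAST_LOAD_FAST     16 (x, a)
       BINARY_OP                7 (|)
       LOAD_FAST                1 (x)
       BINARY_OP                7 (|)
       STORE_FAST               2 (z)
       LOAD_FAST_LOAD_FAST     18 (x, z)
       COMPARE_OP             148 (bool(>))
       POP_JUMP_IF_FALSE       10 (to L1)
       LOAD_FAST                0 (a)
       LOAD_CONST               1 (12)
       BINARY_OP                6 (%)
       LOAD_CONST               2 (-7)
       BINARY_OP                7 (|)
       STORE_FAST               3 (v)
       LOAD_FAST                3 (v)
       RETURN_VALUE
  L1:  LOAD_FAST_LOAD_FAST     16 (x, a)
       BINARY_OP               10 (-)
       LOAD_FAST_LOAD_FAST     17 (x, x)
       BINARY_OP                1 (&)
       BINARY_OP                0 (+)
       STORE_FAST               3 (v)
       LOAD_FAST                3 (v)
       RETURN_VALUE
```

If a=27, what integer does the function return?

LOAD_FAST_LOAD_FAST a,a → push 27,27. Stack: [27, 27]
BINARY_OP // → 27 // 27 = 1. Stack: [1]
STORE_FAST x → x=1. Stack: []
LOAD_FAST_LOAD_FAST x,a → push 1,27. Stack: [1, 27]
BINARY_OP | → 1 | 27 = 27. Stack: [27]
LOAD_FAST x → push 1. Stack: [27, 1]
BINARY_OP | → 27 | 1 = 27. Stack: [27]
STORE_FAST z → z=27. Stack: []
LOAD_FAST_LOAD_FAST x,z → push 1,27. Stack: [1, 27]
COMPARE_OP bool(>) → 1 vs 27 = False. Stack: [False]
POP_JUMP_IF_FALSE → pop False; jump. Stack: []
LOAD_FAST_LOAD_FAST x,a → push 1,27. Stack: [1, 27]
BINARY_OP - → 1 - 27 = -26. Stack: [-26]
LOAD_FAST_LOAD_FAST x,x → push 1,1. Stack: [-26, 1, 1]
BINARY_OP & → 1 & 1 = 1. Stack: [-26, 1]
BINARY_OP + → -26 + 1 = -25. Stack: [-25]
STORE_FAST v → v=-25. Stack: []
LOAD_FAST v → push -25. Stack: [-25]
RETURN_VALUE → return -25.

-25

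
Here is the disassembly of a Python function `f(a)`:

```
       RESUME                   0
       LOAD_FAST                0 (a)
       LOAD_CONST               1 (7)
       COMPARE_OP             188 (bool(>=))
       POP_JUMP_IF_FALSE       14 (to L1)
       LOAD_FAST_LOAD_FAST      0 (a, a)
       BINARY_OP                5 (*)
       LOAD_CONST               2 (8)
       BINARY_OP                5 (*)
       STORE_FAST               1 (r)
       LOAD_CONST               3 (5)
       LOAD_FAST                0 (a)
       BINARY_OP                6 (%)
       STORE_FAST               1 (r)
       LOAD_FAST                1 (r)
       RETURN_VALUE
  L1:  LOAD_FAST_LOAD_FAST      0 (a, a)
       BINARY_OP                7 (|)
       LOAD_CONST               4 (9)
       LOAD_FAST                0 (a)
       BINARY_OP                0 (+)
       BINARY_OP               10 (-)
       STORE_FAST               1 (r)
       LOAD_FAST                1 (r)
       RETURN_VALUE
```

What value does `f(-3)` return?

LOAD_FAST a → push -3. Stack: [-3]
LOAD_CONST → push 7. Stack: [-3, 7]
COMPARE_OP bool(>=) → -3 vs 7 = False. Stack: [False]
POP_JUMP_IF_FALSE → pop False; jump. Stack: []
LOAD_FAST_LOAD_FAST a,a → push -3,-3. Stack: [-3, -3]
BINARY_OP | → -3 | -3 = -3. Stack: [-3]
LOAD_CONST → push 9. Stack: [-3, 9]
LOAD_FAST a → push -3. Stack: [-3, 9, -3]
BINARY_OP + → 9 + -3 = 6. Stack: [-3, 6]
BINARY_OP - → -3 - 6 = -9. Stack: [-9]
STORE_FAST r → r=-9. Stack: []
LOAD_FAST r → push -9. Stack: [-9]
RETURN_VALUE → return -9.

-9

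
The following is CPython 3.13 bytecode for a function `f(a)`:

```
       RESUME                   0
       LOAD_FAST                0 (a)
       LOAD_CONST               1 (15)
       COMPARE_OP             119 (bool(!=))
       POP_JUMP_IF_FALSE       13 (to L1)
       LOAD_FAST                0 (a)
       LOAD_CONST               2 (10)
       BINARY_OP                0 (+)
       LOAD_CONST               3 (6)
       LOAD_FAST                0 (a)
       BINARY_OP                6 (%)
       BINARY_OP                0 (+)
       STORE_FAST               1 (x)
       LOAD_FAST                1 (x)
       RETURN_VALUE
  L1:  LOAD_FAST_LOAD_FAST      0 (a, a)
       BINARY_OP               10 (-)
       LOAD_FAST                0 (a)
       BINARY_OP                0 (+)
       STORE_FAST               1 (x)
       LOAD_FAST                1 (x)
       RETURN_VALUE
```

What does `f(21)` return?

LOAD_FAST a → push 21. Stack: [21]
LOAD_CONST → push 15. Stack: [21, 15]
COMPARE_OP bool(!=) → 21 vs 15 = True. Stack: [True]
POP_JUMP_IF_FALSE → pop True; no jump. Stack: []
LOAD_FAST a → push 21. Stack: [21]
LOAD_CONST → push 10. Stack: [21, 10]
BINARY_OP + → 21 + 10 = 31. Stack: [31]
LOAD_CONST → push 6. Stack: [31, 6]
LOAD_FAST a → push 21. Stack: [31, 6, 21]
BINARY_OP % → 6 % 21 = 6. Stack: [31, 6]
BINARY_OP + → 31 + 6 = 37. Stack: [37]
STORE_FAST x → x=37. Stack: []
LOAD_FAST x → push 37. Stack: [37]
RETURN_VALUE → return 37.

37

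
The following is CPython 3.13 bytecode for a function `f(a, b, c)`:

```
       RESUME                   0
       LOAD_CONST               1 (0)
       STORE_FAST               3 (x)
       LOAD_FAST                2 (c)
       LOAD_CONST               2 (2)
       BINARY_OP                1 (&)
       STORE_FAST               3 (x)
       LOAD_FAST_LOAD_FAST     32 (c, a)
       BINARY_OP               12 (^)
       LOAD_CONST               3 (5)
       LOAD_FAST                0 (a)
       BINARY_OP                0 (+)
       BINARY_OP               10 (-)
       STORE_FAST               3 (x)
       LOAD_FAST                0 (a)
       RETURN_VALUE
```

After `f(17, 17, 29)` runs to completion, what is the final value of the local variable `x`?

LOAD_CONST → push 0. Stack: [0]
STORE_FAST x → x=0. Stack: []
LOAD_FAST c → push 29. Stack: [29]
LOAD_CONST → push 2. Stack: [29, 2]
BINARY_OP & → 29 & 2 = 0. Stack: [0]
STORE_FAST x → x=0. Stack: []
LOAD_FAST_LOAD_FAST c,a → push 29,17. Stack: [29, 17]
BINARY_OP ^ → 29 ^ 17 = 12. Stack: [12]
LOAD_CONST → push 5. Stack: [12, 5]
LOAD_FAST a → push 17. Stack: [12, 5, 17]
BINARY_OP + → 5 + 17 = 22. Stack: [12, 22]
BINARY_OP - → 12 - 22 = -10. Stack: [-10]
STORE_FAST x → x=-10. Stack: []
LOAD_FAST a → push 17. Stack: [17]
RETURN_VALUE → return 17.

-10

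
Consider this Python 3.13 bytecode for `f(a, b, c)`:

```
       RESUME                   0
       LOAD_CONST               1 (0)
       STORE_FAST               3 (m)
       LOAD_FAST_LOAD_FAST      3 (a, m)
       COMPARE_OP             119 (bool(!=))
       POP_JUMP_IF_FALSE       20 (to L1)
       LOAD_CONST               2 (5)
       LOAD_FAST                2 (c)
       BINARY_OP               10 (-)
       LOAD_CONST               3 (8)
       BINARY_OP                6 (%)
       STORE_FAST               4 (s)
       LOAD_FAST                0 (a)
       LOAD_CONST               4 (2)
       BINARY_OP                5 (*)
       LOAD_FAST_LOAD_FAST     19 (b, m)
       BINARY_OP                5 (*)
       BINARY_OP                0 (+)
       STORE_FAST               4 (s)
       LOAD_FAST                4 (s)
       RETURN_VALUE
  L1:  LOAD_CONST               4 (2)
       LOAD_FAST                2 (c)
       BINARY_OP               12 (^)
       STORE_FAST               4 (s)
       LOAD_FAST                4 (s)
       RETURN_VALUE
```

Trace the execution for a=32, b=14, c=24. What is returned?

LOAD_CONST → push 0. Stack: [0]
STORE_FAST m → m=0. Stack: []
LOAD_FAST_LOAD_FAST a,m → push 32,0. Stack: [32, 0]
COMPARE_OP bool(!=) → 32 vs 0 = True. Stack: [True]
POP_JUMP_IF_FALSE → pop True; no jump. Stack: []
LOAD_CONST → push 5. Stack: [5]
LOAD_FAST c → push 24. Stack: [5, 24]
BINARY_OP - → 5 - 24 = -19. Stack: [-19]
LOAD_CONST → push 8. Stack: [-19, 8]
BINARY_OP % → -19 % 8 = 5. Stack: [5]
STORE_FAST s → s=5. Stack: []
LOAD_FAST a → push 32. Stack: [32]
LOAD_CONST → push 2. Stack: [32, 2]
BINARY_OP * → 32 * 2 = 64. Stack: [64]
LOAD_FAST_LOAD_FAST b,m → push 14,0. Stack: [64, 14, 0]
BINARY_OP * → 14 * 0 = 0. Stack: [64, 0]
BINARY_OP + → 64 + 0 = 64. Stack: [64]
STORE_FAST s → s=64. Stack: []
LOAD_FAST s → push 64. Stack: [64]
RETURN_VALUE → return 64.

64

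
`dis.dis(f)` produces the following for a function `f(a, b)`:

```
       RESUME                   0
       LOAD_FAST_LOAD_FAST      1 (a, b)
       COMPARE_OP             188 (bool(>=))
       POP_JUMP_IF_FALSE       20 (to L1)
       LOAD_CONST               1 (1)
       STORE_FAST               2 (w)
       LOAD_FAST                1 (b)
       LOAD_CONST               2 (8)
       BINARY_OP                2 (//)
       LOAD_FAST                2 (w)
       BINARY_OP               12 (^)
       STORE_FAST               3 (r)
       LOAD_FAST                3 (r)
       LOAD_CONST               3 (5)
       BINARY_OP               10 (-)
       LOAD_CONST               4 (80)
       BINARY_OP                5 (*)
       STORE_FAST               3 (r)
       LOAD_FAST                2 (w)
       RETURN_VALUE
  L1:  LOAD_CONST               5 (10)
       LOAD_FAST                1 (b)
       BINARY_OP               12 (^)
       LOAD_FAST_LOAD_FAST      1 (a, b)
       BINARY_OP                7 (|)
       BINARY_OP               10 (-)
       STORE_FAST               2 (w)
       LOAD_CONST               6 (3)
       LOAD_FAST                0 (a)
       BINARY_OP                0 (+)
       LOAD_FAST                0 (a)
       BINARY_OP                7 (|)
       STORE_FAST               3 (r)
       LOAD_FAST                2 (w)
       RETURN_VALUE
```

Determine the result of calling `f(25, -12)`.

1

LOAD_FAST_LOAD_FAST a,b → push 25,-12. Stack: [25, -12]
COMPARE_OP bool(>=) → 25 vs -12 = True. Stack: [True]
POP_JUMP_IF_FALSE → pop True; no jump. Stack: []
LOAD_CONST → push 1. Stack: [1]
STORE_FAST w → w=1. Stack: []
LOAD_FAST b → push -12. Stack: [-12]
LOAD_CONST → push 8. Stack: [-12, 8]
BINARY_OP // → -12 // 8 = -2. Stack: [-2]
LOAD_FAST w → push 1. Stack: [-2, 1]
BINARY_OP ^ → -2 ^ 1 = -1. Stack: [-1]
STORE_FAST r → r=-1. Stack: []
LOAD_FAST r → push -1. Stack: [-1]
LOAD_CONST → push 5. Stack: [-1, 5]
BINARY_OP - → -1 - 5 = -6. Stack: [-6]
LOAD_CONST → push 80. Stack: [-6, 80]
BINARY_OP * → -6 * 80 = -480. Stack: [-480]
STORE_FAST r → r=-480. Stack: []
LOAD_FAST w → push 1. Stack: [1]
RETURN_VALUE → return 1.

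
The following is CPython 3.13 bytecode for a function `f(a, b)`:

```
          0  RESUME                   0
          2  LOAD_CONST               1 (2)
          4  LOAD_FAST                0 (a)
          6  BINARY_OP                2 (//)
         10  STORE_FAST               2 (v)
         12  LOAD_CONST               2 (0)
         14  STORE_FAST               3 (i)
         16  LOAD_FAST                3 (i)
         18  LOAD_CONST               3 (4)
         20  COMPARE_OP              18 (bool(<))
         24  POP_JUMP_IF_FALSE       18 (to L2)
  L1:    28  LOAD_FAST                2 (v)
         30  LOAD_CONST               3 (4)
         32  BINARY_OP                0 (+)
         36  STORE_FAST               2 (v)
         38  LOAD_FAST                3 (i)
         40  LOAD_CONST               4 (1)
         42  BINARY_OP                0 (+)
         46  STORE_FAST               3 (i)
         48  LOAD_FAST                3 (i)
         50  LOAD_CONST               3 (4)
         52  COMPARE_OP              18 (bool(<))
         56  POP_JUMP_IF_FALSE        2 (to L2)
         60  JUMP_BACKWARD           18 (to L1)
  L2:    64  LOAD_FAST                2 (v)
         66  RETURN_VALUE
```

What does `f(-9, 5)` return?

LOAD_CONST → push 2. Stack: [2]
LOAD_FAST a → push -9. Stack: [2, -9]
BINARY_OP // → 2 // -9 = -1. Stack: [-1]
STORE_FAST v → v=-1. Stack: []
LOAD_CONST → push 0. Stack: [0]
STORE_FAST i → i=0. Stack: []
LOAD_FAST i → push 0. Stack: [0]
LOAD_CONST → push 4. Stack: [0, 4]
COMPARE_OP bool(<) → 0 vs 4 = True. Stack: [True]
POP_JUMP_IF_FALSE → pop True; no jump. Stack: []
LOAD_FAST v → push -1. Stack: [-1]
LOAD_CONST → push 4. Stack: [-1, 4]
BINARY_OP + → -1 + 4 = 3. Stack: [3]
STORE_FAST v → v=3. Stack: []
LOAD_FAST i → push 0. Stack: [0]
LOAD_CONST → push 1. Stack: [0, 1]
BINARY_OP + → 0 + 1 = 1. Stack: [1]
STORE_FAST i → i=1. Stack: []
LOAD_FAST i → push 1. Stack: [1]
LOAD_CONST → push 4. Stack: [1, 4]
COMPARE_OP bool(<) → 1 vs 4 = True. Stack: [True]
POP_JUMP_IF_FALSE → pop True; no jump. Stack: []
LOAD_FAST v → push 3. Stack: [3]
LOAD_CONST → push 4. Stack: [3, 4]
BINARY_OP + → 3 + 4 = 7. Stack: [7]
STORE_FAST v → v=7. Stack: []
LOAD_FAST i → push 1. Stack: [1]
LOAD_CONST → push 1. Stack: [1, 1]
BINARY_OP + → 1 + 1 = 2. Stack: [2]
STORE_FAST i → i=2. Stack: []
LOAD_FAST i → push 2. Stack: [2]
LOAD_CONST → push 4. Stack: [2, 4]
COMPARE_OP bool(<) → 2 vs 4 = True. Stack: [True]
POP_JUMP_IF_FALSE → pop True; no jump. Stack: []
LOAD_FAST v → push 7. Stack: [7]
LOAD_CONST → push 4. Stack: [7, 4]
BINARY_OP + → 7 + 4 = 11. Stack: [11]
STORE_FAST v → v=11. Stack: []
LOAD_FAST i → push 2. Stack: [2]
LOAD_CONST → push 1. Stack: [2, 1]
BINARY_OP + → 2 + 1 = 3. Stack: [3]
STORE_FAST i → i=3. Stack: []
LOAD_FAST i → push 3. Stack: [3]
LOAD_CONST → push 4. Stack: [3, 4]
COMPARE_OP bool(<) → 3 vs 4 = True. Stack: [True]
POP_JUMP_IF_FALSE → pop True; no jump. Stack: []
LOAD_FAST v → push 11. Stack: [11]
LOAD_CONST → push 4. Stack: [11, 4]
BINARY_OP + → 11 + 4 = 15. Stack: [15]
STORE_FAST v → v=15. Stack: []
LOAD_FAST i → push 3. Stack: [3]
LOAD_CONST → push 1. Stack: [3, 1]
BINARY_OP + → 3 + 1 = 4. Stack: [4]
STORE_FAST i → i=4. Stack: []
LOAD_FAST i → push 4. Stack: [4]
LOAD_CONST → push 4. Stack: [4, 4]
COMPARE_OP bool(<) → 4 vs 4 = False. Stack: [False]
POP_JUMP_IF_FALSE → pop False; jump. Stack: []
LOAD_FAST v → push 15. Stack: [15]
RETURN_VALUE → return 15.

15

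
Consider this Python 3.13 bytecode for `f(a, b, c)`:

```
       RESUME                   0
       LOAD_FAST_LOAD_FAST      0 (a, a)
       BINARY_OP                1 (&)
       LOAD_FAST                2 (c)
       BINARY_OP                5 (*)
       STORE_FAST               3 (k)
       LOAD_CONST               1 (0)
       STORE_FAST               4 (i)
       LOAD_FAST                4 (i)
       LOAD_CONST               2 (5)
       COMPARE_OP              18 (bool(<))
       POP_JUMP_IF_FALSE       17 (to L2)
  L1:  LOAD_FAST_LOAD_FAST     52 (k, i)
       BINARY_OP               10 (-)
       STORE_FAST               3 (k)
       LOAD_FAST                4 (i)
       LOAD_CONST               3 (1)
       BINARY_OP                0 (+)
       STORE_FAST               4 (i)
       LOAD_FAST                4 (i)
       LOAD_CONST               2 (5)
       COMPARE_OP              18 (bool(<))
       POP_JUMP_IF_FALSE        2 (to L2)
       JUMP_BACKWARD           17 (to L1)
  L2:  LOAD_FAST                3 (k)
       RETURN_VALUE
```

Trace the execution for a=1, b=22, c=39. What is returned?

LOAD_FAST_LOAD_FAST a,a → push 1,1
BINARY_OP & → 1 & 1 = 1
LOAD_FAST c → push 39
BINARY_OP * → 1 * 39 = 39
STORE_FAST k → k=39
LOAD_CONST → push 0
STORE_FAST i → i=0
LOAD_FAST i → push 0
LOAD_CONST → push 5
COMPARE_OP bool(<) → 0 vs 5 = True
POP_JUMP_IF_FALSE → pop True; no jump
LOAD_FAST_LOAD_FAST k,i → push 39,0
BINARY_OP - → 39 - 0 = 39
STORE_FAST k → k=39
LOAD_FAST i → push 0
LOAD_CONST → push 1
BINARY_OP + → 0 + 1 = 1
STORE_FAST i → i=1
LOAD_FAST i → push 1
LOAD_CONST → push 5
COMPARE_OP bool(<) → 1 vs 5 = True
POP_JUMP_IF_FALSE → pop True; no jump
LOAD_FAST_LOAD_FAST k,i → push 39,1
BINARY_OP - → 39 - 1 = 38
STORE_FAST k → k=38
LOAD_FAST i → push 1
LOAD_CONST → push 1
BINARY_OP + → 1 + 1 = 2
STORE_FAST i → i=2
LOAD_FAST i → push 2
LOAD_CONST → push 5
COMPARE_OP bool(<) → 2 vs 5 = True
POP_JUMP_IF_FALSE → pop True; no jump
LOAD_FAST_LOAD_FAST k,i → push 38,2
BINARY_OP - → 38 - 2 = 36
STORE_FAST k → k=36
LOAD_FAST i → push 2
LOAD_CONST → push 1
BINARY_OP + → 2 + 1 = 3
STORE_FAST i → i=3
LOAD_FAST i → push 3
LOAD_CONST → push 5
COMPARE_OP bool(<) → 3 vs 5 = True
POP_JUMP_IF_FALSE → pop True; no jump
LOAD_FAST_LOAD_FAST k,i → push 36,3
BINARY_OP - → 36 - 3 = 33
STORE_FAST k → k=33
LOAD_FAST i → push 3
LOAD_CONST → push 1
BINARY_OP + → 3 + 1 = 4
STORE_FAST i → i=4
LOAD_FAST i → push 4
LOAD_CONST → push 5
COMPARE_OP bool(<) → 4 vs 5 = True
POP_JUMP_IF_FALSE → pop True; no jump
LOAD_FAST_LOAD_FAST k,i → push 33,4
BINARY_OP - → 33 - 4 = 29
STORE_FAST k → k=29
LOAD_FAST i → push 4
LOAD_CONST → push 1
BINARY_OP + → 4 + 1 = 5
STORE_FAST i → i=5
LOAD_FAST i → push 5
LOAD_CONST → push 5
COMPARE_OP bool(<) → 5 vs 5 = False
POP_JUMP_IF_FALSE → pop False; jump
LOAD_FAST k → push 29
RETURN_VALUE → return 29.

29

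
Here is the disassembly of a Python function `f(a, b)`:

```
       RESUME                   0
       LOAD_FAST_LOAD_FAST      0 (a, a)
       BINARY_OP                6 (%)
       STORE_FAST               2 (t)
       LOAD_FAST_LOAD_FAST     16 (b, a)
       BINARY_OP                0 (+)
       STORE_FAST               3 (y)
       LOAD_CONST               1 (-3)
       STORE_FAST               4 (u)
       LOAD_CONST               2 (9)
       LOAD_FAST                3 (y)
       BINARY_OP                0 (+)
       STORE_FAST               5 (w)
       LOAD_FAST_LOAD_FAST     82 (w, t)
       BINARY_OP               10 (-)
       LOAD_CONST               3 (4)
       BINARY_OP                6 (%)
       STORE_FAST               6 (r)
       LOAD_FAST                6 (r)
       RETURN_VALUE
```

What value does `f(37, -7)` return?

LOAD_FAST_LOAD_FAST a,a → push 37,37. Stack: [37, 37]
BINARY_OP % → 37 % 37 = 0. Stack: [0]
STORE_FAST t → t=0. Stack: []
LOAD_FAST_LOAD_FAST b,a → push -7,37. Stack: [-7, 37]
BINARY_OP + → -7 + 37 = 30. Stack: [30]
STORE_FAST y → y=30. Stack: []
LOAD_CONST → push -3. Stack: [-3]
STORE_FAST u → u=-3. Stack: []
LOAD_CONST → push 9. Stack: [9]
LOAD_FAST y → push 30. Stack: [9, 30]
BINARY_OP + → 9 + 30 = 39. Stack: [39]
STORE_FAST w → w=39. Stack: []
LOAD_FAST_LOAD_FAST w,t → push 39,0. Stack: [39, 0]
BINARY_OP - → 39 - 0 = 39. Stack: [39]
LOAD_CONST → push 4. Stack: [39, 4]
BINARY_OP % → 39 % 4 = 3. Stack: [3]
STORE_FAST r → r=3. Stack: []
LOAD_FAST r → push 3. Stack: [3]
RETURN_VALUE → return 3.

3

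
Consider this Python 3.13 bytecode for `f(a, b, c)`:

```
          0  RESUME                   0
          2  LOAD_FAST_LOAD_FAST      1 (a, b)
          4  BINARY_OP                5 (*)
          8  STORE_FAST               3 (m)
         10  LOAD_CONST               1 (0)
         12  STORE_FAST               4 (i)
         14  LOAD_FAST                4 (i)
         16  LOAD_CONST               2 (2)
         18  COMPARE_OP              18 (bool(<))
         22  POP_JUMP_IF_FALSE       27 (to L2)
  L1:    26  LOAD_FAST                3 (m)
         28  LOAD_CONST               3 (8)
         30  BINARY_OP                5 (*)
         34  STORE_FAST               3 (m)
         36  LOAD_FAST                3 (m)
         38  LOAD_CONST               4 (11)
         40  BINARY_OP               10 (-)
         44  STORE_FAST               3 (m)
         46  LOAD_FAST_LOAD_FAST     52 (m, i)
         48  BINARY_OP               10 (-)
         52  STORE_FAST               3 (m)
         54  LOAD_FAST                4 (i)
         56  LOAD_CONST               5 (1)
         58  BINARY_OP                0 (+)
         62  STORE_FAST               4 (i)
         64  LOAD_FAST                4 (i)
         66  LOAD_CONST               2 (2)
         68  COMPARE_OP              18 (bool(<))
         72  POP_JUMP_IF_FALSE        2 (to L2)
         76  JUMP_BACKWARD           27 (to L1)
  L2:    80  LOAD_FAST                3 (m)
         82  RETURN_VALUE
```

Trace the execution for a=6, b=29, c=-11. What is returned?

LOAD_FAST_LOAD_FAST a,b → push 6,29. Stack: [6, 29]
BINARY_OP * → 6 * 29 = 174. Stack: [174]
STORE_FAST m → m=174. Stack: []
LOAD_CONST → push 0. Stack: [0]
STORE_FAST i → i=0. Stack: []
LOAD_FAST i → push 0. Stack: [0]
LOAD_CONST → push 2. Stack: [0, 2]
COMPARE_OP bool(<) → 0 vs 2 = True. Stack: [True]
POP_JUMP_IF_FALSE → pop True; no jump. Stack: []
LOAD_FAST m → push 174. Stack: [174]
LOAD_CONST → push 8. Stack: [174, 8]
BINARY_OP * → 174 * 8 = 1392. Stack: [1392]
STORE_FAST m → m=1392. Stack: []
LOAD_FAST m → push 1392. Stack: [1392]
LOAD_CONST → push 11. Stack: [1392, 11]
BINARY_OP - → 1392 - 11 = 1381. Stack: [1381]
STORE_FAST m → m=1381. Stack: []
LOAD_FAST_LOAD_FAST m,i → push 1381,0. Stack: [1381, 0]
BINARY_OP - → 1381 - 0 = 1381. Stack: [1381]
STORE_FAST m → m=1381. Stack: []
LOAD_FAST i → push 0. Stack: [0]
LOAD_CONST → push 1. Stack: [0, 1]
BINARY_OP + → 0 + 1 = 1. Stack: [1]
STORE_FAST i → i=1. Stack: []
LOAD_FAST i → push 1. Stack: [1]
LOAD_CONST → push 2. Stack: [1, 2]
COMPARE_OP bool(<) → 1 vs 2 = True. Stack: [True]
POP_JUMP_IF_FALSE → pop True; no jump. Stack: []
LOAD_FAST m → push 1381. Stack: [1381]
LOAD_CONST → push 8. Stack: [1381, 8]
BINARY_OP * → 1381 * 8 = 11048. Stack: [11048]
STORE_FAST m → m=11048. Stack: []
LOAD_FAST m → push 11048. Stack: [11048]
LOAD_CONST → push 11. Stack: [11048, 11]
BINARY_OP - → 11048 - 11 = 11037. Stack: [11037]
STORE_FAST m → m=11037. Stack: []
LOAD_FAST_LOAD_FAST m,i → push 11037,1. Stack: [11037, 1]
BINARY_OP - → 11037 - 1 = 11036. Stack: [11036]
STORE_FAST m → m=11036. Stack: []
LOAD_FAST i → push 1. Stack: [1]
LOAD_CONST → push 1. Stack: [1, 1]
BINARY_OP + → 1 + 1 = 2. Stack: [2]
STORE_FAST i → i=2. Stack: []
LOAD_FAST i → push 2. Stack: [2]
LOAD_CONST → push 2. Stack: [2, 2]
COMPARE_OP bool(<) → 2 vs 2 = False. Stack: [False]
POP_JUMP_IF_FALSE → pop False; jump. Stack: []
LOAD_FAST m → push 11036. Stack: [11036]
RETURN_VALUE → return 11036.

11036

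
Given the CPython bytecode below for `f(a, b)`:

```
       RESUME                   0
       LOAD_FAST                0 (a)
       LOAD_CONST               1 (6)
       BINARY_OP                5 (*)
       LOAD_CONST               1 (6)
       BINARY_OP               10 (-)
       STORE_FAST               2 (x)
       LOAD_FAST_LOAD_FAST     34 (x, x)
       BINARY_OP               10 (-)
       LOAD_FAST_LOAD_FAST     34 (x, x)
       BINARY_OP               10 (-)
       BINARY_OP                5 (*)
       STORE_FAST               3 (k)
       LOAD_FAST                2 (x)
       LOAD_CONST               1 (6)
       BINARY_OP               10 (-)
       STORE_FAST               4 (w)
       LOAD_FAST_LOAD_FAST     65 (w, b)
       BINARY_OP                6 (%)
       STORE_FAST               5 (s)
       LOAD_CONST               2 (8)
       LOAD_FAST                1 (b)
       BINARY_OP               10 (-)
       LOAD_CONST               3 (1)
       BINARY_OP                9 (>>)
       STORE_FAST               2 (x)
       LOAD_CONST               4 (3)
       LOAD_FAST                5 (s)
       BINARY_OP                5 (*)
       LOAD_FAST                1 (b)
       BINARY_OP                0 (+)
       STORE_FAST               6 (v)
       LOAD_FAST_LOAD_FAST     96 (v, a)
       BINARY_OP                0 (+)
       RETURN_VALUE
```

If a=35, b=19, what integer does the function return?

LOAD_FAST a → push 35. Stack: [35]
LOAD_CONST → push 6. Stack: [35, 6]
BINARY_OP * → 35 * 6 = 210. Stack: [210]
LOAD_CONST → push 6. Stack: [210, 6]
BINARY_OP - → 210 - 6 = 204. Stack: [204]
STORE_FAST x → x=204. Stack: []
LOAD_FAST_LOAD_FAST x,x → push 204,204. Stack: [204, 204]
BINARY_OP - → 204 - 204 = 0. Stack: [0]
LOAD_FAST_LOAD_FAST x,x → push 204,204. Stack: [0, 204, 204]
BINARY_OP - → 204 - 204 = 0. Stack: [0, 0]
BINARY_OP * → 0 * 0 = 0. Stack: [0]
STORE_FAST k → k=0. Stack: []
LOAD_FAST x → push 204. Stack: [204]
LOAD_CONST → push 6. Stack: [204, 6]
BINARY_OP - → 204 - 6 = 198. Stack: [198]
STORE_FAST w → w=198. Stack: []
LOAD_FAST_LOAD_FAST w,b → push 198,19. Stack: [198, 19]
BINARY_OP % → 198 % 19 = 8. Stack: [8]
STORE_FAST s → s=8. Stack: []
LOAD_CONST → push 8. Stack: [8]
LOAD_FAST b → push 19. Stack: [8, 19]
BINARY_OP - → 8 - 19 = -11. Stack: [-11]
LOAD_CONST → push 1. Stack: [-11, 1]
BINARY_OP >> → -11 >> 1 = -6. Stack: [-6]
STORE_FAST x → x=-6. Stack: []
LOAD_CONST → push 3. Stack: [3]
LOAD_FAST s → push 8. Stack: [3, 8]
BINARY_OP * → 3 * 8 = 24. Stack: [24]
LOAD_FAST b → push 19. Stack: [24, 19]
BINARY_OP + → 24 + 19 = 43. Stack: [43]
STORE_FAST v → v=43. Stack: []
LOAD_FAST_LOAD_FAST v,a → push 43,35. Stack: [43, 35]
BINARY_OP + → 43 + 35 = 78. Stack: [78]
RETURN_VALUE → return 78.

78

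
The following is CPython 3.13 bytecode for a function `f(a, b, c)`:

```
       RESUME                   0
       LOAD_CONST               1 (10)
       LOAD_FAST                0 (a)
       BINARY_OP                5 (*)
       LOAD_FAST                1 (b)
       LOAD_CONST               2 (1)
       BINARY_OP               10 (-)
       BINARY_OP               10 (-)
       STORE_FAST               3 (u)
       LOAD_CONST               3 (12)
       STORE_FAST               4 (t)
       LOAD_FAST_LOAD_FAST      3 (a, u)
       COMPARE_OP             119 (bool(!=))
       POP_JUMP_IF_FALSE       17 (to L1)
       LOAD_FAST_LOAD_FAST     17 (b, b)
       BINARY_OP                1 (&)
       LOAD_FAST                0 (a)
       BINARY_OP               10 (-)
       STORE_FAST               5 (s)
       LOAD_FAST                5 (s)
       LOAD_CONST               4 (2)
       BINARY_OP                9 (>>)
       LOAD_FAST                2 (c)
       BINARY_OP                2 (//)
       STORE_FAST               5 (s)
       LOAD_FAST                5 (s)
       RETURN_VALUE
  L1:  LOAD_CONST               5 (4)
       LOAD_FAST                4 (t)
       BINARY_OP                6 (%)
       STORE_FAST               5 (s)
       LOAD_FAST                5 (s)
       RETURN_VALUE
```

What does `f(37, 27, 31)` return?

-1

LOAD_CONST → push 10. Stack: [10]
LOAD_FAST a → push 37. Stack: [10, 37]
BINARY_OP * → 10 * 37 = 370. Stack: [370]
LOAD_FAST b → push 27. Stack: [370, 27]
LOAD_CONST → push 1. Stack: [370, 27, 1]
BINARY_OP - → 27 - 1 = 26. Stack: [370, 26]
BINARY_OP - → 370 - 26 = 344. Stack: [344]
STORE_FAST u → u=344. Stack: []
LOAD_CONST → push 12. Stack: [12]
STORE_FAST t → t=12. Stack: []
LOAD_FAST_LOAD_FAST a,u → push 37,344. Stack: [37, 344]
COMPARE_OP bool(!=) → 37 vs 344 = True. Stack: [True]
POP_JUMP_IF_FALSE → pop True; no jump. Stack: []
LOAD_FAST_LOAD_FAST b,b → push 27,27. Stack: [27, 27]
BINARY_OP & → 27 & 27 = 27. Stack: [27]
LOAD_FAST a → push 37. Stack: [27, 37]
BINARY_OP - → 27 - 37 = -10. Stack: [-10]
STORE_FAST s → s=-10. Stack: []
LOAD_FAST s → push -10. Stack: [-10]
LOAD_CONST → push 2. Stack: [-10, 2]
BINARY_OP >> → -10 >> 2 = -3. Stack: [-3]
LOAD_FAST c → push 31. Stack: [-3, 31]
BINARY_OP // → -3 // 31 = -1. Stack: [-1]
STORE_FAST s → s=-1. Stack: []
LOAD_FAST s → push -1. Stack: [-1]
RETURN_VALUE → return -1.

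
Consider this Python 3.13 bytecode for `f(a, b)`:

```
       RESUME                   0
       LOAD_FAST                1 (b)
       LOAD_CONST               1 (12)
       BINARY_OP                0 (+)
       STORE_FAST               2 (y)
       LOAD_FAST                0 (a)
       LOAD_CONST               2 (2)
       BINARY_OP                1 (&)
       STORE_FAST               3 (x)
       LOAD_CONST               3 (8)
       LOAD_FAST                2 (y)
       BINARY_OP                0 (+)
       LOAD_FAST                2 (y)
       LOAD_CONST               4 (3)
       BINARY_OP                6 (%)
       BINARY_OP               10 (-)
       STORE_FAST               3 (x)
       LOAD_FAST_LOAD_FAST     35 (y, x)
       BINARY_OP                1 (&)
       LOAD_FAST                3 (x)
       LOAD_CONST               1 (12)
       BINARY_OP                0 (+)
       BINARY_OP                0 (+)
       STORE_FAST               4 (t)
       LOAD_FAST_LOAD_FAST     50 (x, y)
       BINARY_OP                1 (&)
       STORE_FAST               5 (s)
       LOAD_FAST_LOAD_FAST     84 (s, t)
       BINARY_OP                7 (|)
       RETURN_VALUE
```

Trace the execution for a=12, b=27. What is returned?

103

LOAD_FAST b → push 27. Stack: [27]
LOAD_CONST → push 12. Stack: [27, 12]
BINARY_OP + → 27 + 12 = 39. Stack: [39]
STORE_FAST y → y=39. Stack: []
LOAD_FAST a → push 12. Stack: [12]
LOAD_CONST → push 2. Stack: [12, 2]
BINARY_OP & → 12 & 2 = 0. Stack: [0]
STORE_FAST x → x=0. Stack: []
LOAD_CONST → push 8. Stack: [8]
LOAD_FAST y → push 39. Stack: [8, 39]
BINARY_OP + → 8 + 39 = 47. Stack: [47]
LOAD_FAST y → push 39. Stack: [47, 39]
LOAD_CONST → push 3. Stack: [47, 39, 3]
BINARY_OP % → 39 % 3 = 0. Stack: [47, 0]
BINARY_OP - → 47 - 0 = 47. Stack: [47]
STORE_FAST x → x=47. Stack: []
LOAD_FAST_LOAD_FAST y,x → push 39,47. Stack: [39, 47]
BINARY_OP & → 39 & 47 = 39. Stack: [39]
LOAD_FAST x → push 47. Stack: [39, 47]
LOAD_CONST → push 12. Stack: [39, 47, 12]
BINARY_OP + → 47 + 12 = 59. Stack: [39, 59]
BINARY_OP + → 39 + 59 = 98. Stack: [98]
STORE_FAST t → t=98. Stack: []
LOAD_FAST_LOAD_FAST x,y → push 47,39. Stack: [47, 39]
BINARY_OP & → 47 & 39 = 39. Stack: [39]
STORE_FAST s → s=39. Stack: []
LOAD_FAST_LOAD_FAST s,t → push 39,98. Stack: [39, 98]
BINARY_OP | → 39 | 98 = 103. Stack: [103]
RETURN_VALUE → return 103.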